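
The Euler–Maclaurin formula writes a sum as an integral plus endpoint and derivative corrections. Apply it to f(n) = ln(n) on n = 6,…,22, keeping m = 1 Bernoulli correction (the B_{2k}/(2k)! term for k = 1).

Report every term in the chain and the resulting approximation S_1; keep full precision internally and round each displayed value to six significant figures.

S_1 ≈ 43.6837

The integral term ∫_6^22 ln(x) dx = 41.2524.
½[f(6) + f(22)] = ½[1.79176 + 3.09104] = 2.44140.
Integral + boundary = 43.6938.
Order-1 term: 1/12 · (0.0454545 − 0.166667) = -0.0101010.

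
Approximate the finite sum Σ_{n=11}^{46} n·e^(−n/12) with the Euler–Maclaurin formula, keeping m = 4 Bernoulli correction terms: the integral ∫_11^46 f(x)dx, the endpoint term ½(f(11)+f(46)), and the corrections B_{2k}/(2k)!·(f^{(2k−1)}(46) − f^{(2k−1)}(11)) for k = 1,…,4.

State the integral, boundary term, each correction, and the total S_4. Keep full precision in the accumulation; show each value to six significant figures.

The integral term ∫_11^46 x·e^(−x/12) dx = 95.2989.
Endpoint term: (f(11) + f(46))/2 = (4.39835 + 0.995319)/2 = 2.69683.
So far: 97.9957.
k=1: B_{2}/(2)! × [f^{(1)}(46) − f^{(1)}(11)] = 1/12 × (-0.0613059 − 0.0333208) = -0.00788556.
After k=1: 97.9878.
k=2: B_{4}/(4)! × [f^{(3)}(46) − f^{(3)}(11)] = −1/720 × (-0.000125216 − 0.00578486) = 8.20844e-06.
After k=2: 97.9878.
k=3: B_{6}/(6)! × [f^{(5)}(46) − f^{(5)}(11)] = 1/30240 × (1.21738e-06 − 7.87384e-05) = -2.56353e-09.
After k=3: 97.9878.
k=4: B_{8}/(8)! × [f^{(7)}(46) − f^{(7)}(11)] = −1/1209600 × (2.29467e-08 − 8.14612e-07) = 6.54485e-13.

S_4 ≈ 97.9878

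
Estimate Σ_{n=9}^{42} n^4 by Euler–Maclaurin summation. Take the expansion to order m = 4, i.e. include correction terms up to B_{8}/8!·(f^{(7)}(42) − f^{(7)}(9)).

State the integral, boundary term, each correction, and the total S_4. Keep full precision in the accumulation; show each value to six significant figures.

S_4 ≈ 2.77100e+07

∫_9^42 x^4 dx evaluates to 2.61264e+07.
½[f(9) + f(42)] = ½[6561.00 + 3.11170e+06] = 1.55913e+06.
Running total after boundary: 2.76856e+07.
k=1: B_{2}/(2)! × [f^{(1)}(42) − f^{(1)}(9)] = 1/12 × (296352 − 2916.00) = 24453.0.
Partial sum through k=1: 2.77100e+07.
k=2: B_{4}/(4)! × [f^{(3)}(42) − f^{(3)}(9)] = −1/720 × (1008.00 − 216.000) = -1.10000.
Partial sum through k=2: 2.77100e+07.
k=3: B_{6}/(6)! × [f^{(5)}(42) − f^{(5)}(9)] = 1/30240 × (0.00000 − 0.00000) = 0.00000.
Partial sum through k=3: 2.77100e+07.
k=4: B_{8}/(8)! × [f^{(7)}(42) − f^{(7)}(9)] = −1/1209600 × (0.00000 − 0.00000) = 0.00000.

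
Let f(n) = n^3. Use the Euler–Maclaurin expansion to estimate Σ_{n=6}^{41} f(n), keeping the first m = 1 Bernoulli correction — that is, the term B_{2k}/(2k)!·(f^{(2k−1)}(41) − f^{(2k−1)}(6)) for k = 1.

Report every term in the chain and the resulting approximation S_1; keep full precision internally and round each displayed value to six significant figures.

The integral term ∫_6^41 x^3 dx = 706116.
Boundary: ½(f(6) + f(41)) = ½(216.000 + 68921.0) = 34568.5.
So far: 740685.
k=1: B_{2}/(2)! × [f^{(1)}(41) − f^{(1)}(6)] = 1/12 × (5043.00 − 108.000) = 411.250.

S_1 ≈ 741096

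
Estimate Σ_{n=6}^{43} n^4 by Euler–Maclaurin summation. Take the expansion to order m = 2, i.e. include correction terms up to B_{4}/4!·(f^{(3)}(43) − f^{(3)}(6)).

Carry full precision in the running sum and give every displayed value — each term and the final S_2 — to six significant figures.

S_2 ≈ 3.11366e+07

∫_6^43 x^4 dx evaluates to 2.94001e+07.
Endpoint term: (f(6) + f(43))/2 = (1296.00 + 3.41880e+06)/2 = 1.71005e+06.
Running total after boundary: 3.11102e+07.
k=1: B_{2}/(2)! × [f^{(1)}(43) − f^{(1)}(6)] = 1/12 × (318028 − 864.000) = 26430.3.
Partial sum through k=1: 3.11366e+07.
k=2: B_{4}/(4)! × [f^{(3)}(43) − f^{(3)}(6)] = −1/720 × (1032.00 − 144.000) = -1.23333.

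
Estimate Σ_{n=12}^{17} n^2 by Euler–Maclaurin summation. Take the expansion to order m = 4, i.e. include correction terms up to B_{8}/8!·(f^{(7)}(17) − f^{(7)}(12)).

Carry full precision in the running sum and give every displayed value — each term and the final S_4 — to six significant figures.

S_4 ≈ 1279.00

∫_12^17 x^2 dx evaluates to 1061.67.
Endpoint term: (f(12) + f(17))/2 = (144.000 + 289.000)/2 = 216.500.
So far: 1278.17.
k=1: B_{2}/(2)! × [f^{(1)}(17) − f^{(1)}(12)] = 1/12 × (34.0000 − 24.0000) = 0.833333.
After k=1: 1279.00.
k=2: B_{4}/(4)! × [f^{(3)}(17) − f^{(3)}(12)] = −1/720 × (0.00000 − 0.00000) = 0.00000.
After k=2: 1279.00.
k=3: B_{6}/(6)! × [f^{(5)}(17) − f^{(5)}(12)] = 1/30240 × (0.00000 − 0.00000) = 0.00000.
After k=3: 1279.00.
k=4: B_{8}/(8)! × [f^{(7)}(17) − f^{(7)}(12)] = −1/1209600 × (0.00000 − 0.00000) = 0.00000.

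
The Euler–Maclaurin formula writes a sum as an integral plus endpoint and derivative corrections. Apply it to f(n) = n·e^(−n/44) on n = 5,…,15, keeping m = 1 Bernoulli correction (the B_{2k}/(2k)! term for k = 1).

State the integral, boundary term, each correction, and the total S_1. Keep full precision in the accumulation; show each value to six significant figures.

S_1 ≈ 85.8691

The integral term ∫_5^15 x·e^(−x/44) dx = 78.3311.
Endpoint term: (f(5) + f(15))/2 = (4.46291 + 10.6669)/2 = 7.56488.
Running total after boundary: 85.8959.
Order-1 term: 1/12 · (0.468695 − 0.791153) = -0.0268715.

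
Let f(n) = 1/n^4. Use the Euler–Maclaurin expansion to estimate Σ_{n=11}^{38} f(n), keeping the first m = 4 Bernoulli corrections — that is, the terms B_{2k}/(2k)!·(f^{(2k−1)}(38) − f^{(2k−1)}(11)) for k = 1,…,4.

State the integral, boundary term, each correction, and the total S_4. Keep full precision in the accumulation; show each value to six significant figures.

Integral: ∫_11^38 1/x^4 dx = 0.000244364.
Endpoint term: (f(11) + f(38))/2 = (6.83013e-05 + 4.79585e-07)/2 = 3.43905e-05.
So far: 0.000278754.
Correction k=1: B_{2}/2! · (f^{(1)}(38) − f^{(1)}(11)) = 1/12 · (-5.04826e-08 − (-2.48369e-05)) = 2.06553e-06.
Partial sum through k=1: 0.000280820.
Correction k=2: B_{4}/4! · (f^{(3)}(38) − f^{(3)}(11)) = −1/720 · (-1.04881e-09 − (-6.15790e-06)) = -8.55118e-09.
Partial sum through k=2: 0.000280811.
Correction k=3: B_{6}/6! · (f^{(5)}(38) − f^{(5)}(11)) = 1/30240 · (-4.06740e-11 − (-2.84994e-06)) = 9.42426e-11.
Partial sum through k=3: 0.000280811.
Correction k=4: B_{8}/8! · (f^{(7)}(38) − f^{(7)}(11)) = −1/1209600 · (-2.53508e-12 − (-2.11979e-06)) = -1.75247e-12.

S_4 ≈ 0.000280811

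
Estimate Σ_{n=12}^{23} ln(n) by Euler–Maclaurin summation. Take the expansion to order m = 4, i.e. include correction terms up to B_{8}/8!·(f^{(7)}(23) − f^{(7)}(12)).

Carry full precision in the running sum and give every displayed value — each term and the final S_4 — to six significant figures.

The integral term ∫_12^23 ln(x) dx = 31.2975.
Endpoint term: (f(12) + f(23))/2 = (2.48491 + 3.13549)/2 = 2.81020.
So far: 34.1077.
Order-1 term: 1/12 · (0.0434783 − 0.0833333) = -0.00332126.
Running total after k=1: 34.1044.
Order-2 term: −1/720 · (0.000164379 − 0.00115741) = 1.37921e-06.
Running total after k=2: 34.1044.
Order-3 term: 1/30240 · (3.72883e-06 − 9.64506e-05) = -3.06620e-09.
Running total after k=3: 34.1044.
Order-4 term: −1/1209600 · (2.11465e-07 − 2.00939e-05) = 1.64372e-11.

S_4 ≈ 34.1044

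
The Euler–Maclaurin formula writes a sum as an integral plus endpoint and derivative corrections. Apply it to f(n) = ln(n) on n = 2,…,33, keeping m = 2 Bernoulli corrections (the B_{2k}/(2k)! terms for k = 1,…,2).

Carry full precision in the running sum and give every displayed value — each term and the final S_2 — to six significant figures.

The integral term ∫_2^33 ln(x) dx = 82.9985.
Endpoint term: (f(2) + f(33))/2 = (0.693147 + 3.49651)/2 = 2.09483.
Running total after boundary: 85.0933.
Correction k=1: B_{2}/2! · (f^{(1)}(33) − f^{(1)}(2)) = 1/12 · (0.0303030 − 0.500000) = -0.0391414.
Running total after k=1: 85.0541.
Correction k=2: B_{4}/4! · (f^{(3)}(33) − f^{(3)}(2)) = −1/720 · (5.56529e-05 − 0.250000) = 0.000347145.

S_2 ≈ 85.0545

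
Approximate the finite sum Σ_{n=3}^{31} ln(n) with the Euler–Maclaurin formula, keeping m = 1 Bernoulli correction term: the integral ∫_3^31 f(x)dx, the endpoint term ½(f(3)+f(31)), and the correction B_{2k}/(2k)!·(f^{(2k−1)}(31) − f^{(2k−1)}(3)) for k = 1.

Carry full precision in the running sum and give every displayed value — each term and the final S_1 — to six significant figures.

S_1 ≈ 77.3990

The integral term ∫_3^31 ln(x) dx = 75.1578.
Endpoint term: (f(3) + f(31))/2 = (1.09861 + 3.43399)/2 = 2.26630.
So far: 77.4241.
k=1: B_{2}/(2)! × [f^{(1)}(31) − f^{(1)}(3)] = 1/12 × (0.0322581 − 0.333333) = -0.0250896.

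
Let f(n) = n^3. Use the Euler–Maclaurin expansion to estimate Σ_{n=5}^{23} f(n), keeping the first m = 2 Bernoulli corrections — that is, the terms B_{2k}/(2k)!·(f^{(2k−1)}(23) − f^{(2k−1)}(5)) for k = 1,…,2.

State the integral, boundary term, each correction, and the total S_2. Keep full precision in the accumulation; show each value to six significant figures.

Integral: ∫_5^23 x^3 dx = 69804.0.
Boundary: ½(f(5) + f(23)) = ½(125.000 + 12167.0) = 6146.00.
Running total after boundary: 75950.0.
k=1: B_{2}/(2)! × [f^{(1)}(23) − f^{(1)}(5)] = 1/12 × (1587.00 − 75.0000) = 126.000.
Running total after k=1: 76076.0.
k=2: B_{4}/(4)! × [f^{(3)}(23) − f^{(3)}(5)] = −1/720 × (6.00000 − 6.00000) = 0.00000.

S_2 ≈ 76076.0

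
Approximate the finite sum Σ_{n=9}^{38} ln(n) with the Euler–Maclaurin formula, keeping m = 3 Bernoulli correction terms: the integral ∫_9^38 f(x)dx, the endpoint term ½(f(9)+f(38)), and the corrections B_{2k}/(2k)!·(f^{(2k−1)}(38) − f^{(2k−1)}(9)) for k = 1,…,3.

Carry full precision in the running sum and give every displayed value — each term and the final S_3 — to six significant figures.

Integral: ∫_9^38 ln(x) dx = 89.4533.
Boundary: ½(f(9) + f(38)) = ½(2.19722 + 3.63759) = 2.91741.
Running total after boundary: 92.3707.
Correction k=1: B_{2}/2! · (f^{(1)}(38) − f^{(1)}(9)) = 1/12 · (0.0263158 − 0.111111) = -0.00706628.
After k=1: 92.3636.
Correction k=2: B_{4}/4! · (f^{(3)}(38) − f^{(3)}(9)) = −1/720 · (3.64485e-05 − 0.00274348) = 3.75977e-06.
After k=2: 92.3636.
Correction k=3: B_{6}/6! · (f^{(5)}(38) − f^{(5)}(9)) = 1/30240 · (3.02896e-07 − 0.000406442) = -1.34305e-08.

S_3 ≈ 92.3636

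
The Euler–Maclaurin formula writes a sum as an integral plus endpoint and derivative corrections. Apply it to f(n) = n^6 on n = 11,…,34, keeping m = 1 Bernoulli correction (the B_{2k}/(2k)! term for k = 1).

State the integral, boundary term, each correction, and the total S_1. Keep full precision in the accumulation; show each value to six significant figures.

S_1 ≈ 8.29648e+09

∫_11^34 x^6 dx evaluates to 7.50055e+09.
½[f(11) + f(34)] = ½[1.77156e+06 + 1.54480e+09] = 7.73288e+08.
So far: 8.27384e+09.
Correction k=1: B_{2}/2! · (f^{(1)}(34) − f^{(1)}(11)) = 1/12 · (2.72613e+08 − 966306) = 2.26372e+07.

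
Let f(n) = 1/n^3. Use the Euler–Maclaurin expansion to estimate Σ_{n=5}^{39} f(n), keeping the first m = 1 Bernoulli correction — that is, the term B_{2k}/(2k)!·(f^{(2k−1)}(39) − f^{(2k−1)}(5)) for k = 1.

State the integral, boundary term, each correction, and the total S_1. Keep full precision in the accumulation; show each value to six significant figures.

Integral: ∫_5^39 1/x^3 dx = 0.0196713.
Endpoint term: (f(5) + f(39))/2 = (0.00800000 + 1.68580e-05)/2 = 0.00400843.
So far: 0.0236797.
Order-1 term: 1/12 · (-1.29677e-06 − (-0.00480000)) = 0.000399892.

S_1 ≈ 0.0240796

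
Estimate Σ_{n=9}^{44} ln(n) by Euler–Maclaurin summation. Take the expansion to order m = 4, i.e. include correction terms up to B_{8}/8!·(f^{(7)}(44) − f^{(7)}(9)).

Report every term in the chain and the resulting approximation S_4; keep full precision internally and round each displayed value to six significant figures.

∫_9^44 ln(x) dx evaluates to 111.729.
Boundary: ½(f(9) + f(44)) = ½(2.19722 + 3.78419) = 2.99071.
So far: 114.720.
Order-1 term: 1/12 · (0.0227273 − 0.111111) = -0.00736532.
Partial sum through k=1: 114.713.
Order-2 term: −1/720 · (2.34786e-05 − 0.00274348) = 3.77779e-06.
Partial sum through k=2: 114.713.
Order-3 term: 1/30240 · (1.45528e-07 − 0.000406442) = -1.34357e-08.
Partial sum through k=3: 114.713.
Order-4 term: −1/1209600 · (2.25509e-09 − 0.000150534) = 1.24448e-10.

S_4 ≈ 114.713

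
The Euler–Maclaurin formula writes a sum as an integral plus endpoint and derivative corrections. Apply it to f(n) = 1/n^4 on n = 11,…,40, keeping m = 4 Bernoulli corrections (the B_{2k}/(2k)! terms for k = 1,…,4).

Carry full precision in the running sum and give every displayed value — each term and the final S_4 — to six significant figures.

Integral: ∫_11^40 1/x^4 dx = 0.000245230.
Boundary: ½(f(11) + f(40)) = ½(6.83013e-05 + 3.90625e-07) = 3.43460e-05.
Integral + boundary = 0.000279576.
Correction k=1: B_{2}/2! · (f^{(1)}(40) − f^{(1)}(11)) = 1/12 · (-3.90625e-08 − (-2.48369e-05)) = 2.06648e-06.
Running total after k=1: 0.000281642.
Correction k=2: B_{4}/4! · (f^{(3)}(40) − f^{(3)}(11)) = −1/720 · (-7.32422e-10 − (-6.15790e-06)) = -8.55162e-09.
Running total after k=2: 0.000281634.
Correction k=3: B_{6}/6! · (f^{(5)}(40) − f^{(5)}(11)) = 1/30240 · (-2.56348e-11 − (-2.84994e-06)) = 9.42431e-11.
Running total after k=3: 0.000281634.
Correction k=4: B_{8}/8! · (f^{(7)}(40) − f^{(7)}(11)) = −1/1209600 · (-1.44196e-12 − (-2.11979e-06)) = -1.75247e-12.

S_4 ≈ 0.000281634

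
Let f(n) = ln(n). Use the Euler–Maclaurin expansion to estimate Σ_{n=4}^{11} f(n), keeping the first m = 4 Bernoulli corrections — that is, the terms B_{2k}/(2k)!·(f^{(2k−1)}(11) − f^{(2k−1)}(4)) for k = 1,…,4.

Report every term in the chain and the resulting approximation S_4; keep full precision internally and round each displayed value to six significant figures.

Integral: ∫_4^11 ln(x) dx = 13.8317.
½[f(4) + f(11)] = ½[1.38629 + 2.39790] = 1.89209.
Running total after boundary: 15.7238.
Correction k=1: B_{2}/2! · (f^{(1)}(11) − f^{(1)}(4)) = 1/12 · (0.0909091 − 0.250000) = -0.0132576.
Running total after k=1: 15.7105.
Correction k=2: B_{4}/4! · (f^{(3)}(11) − f^{(3)}(4)) = −1/720 · (0.00150263 − 0.0312500) = 4.13158e-05.
Running total after k=2: 15.7105.
Correction k=3: B_{6}/6! · (f^{(5)}(11) − f^{(5)}(4)) = 1/30240 · (0.000149021 − 0.0234375) = -7.70122e-07.
Running total after k=3: 15.7105.
Correction k=4: B_{8}/8! · (f^{(7)}(11) − f^{(7)}(4)) = −1/1209600 · (3.69474e-05 − 0.0439453) = 3.62999e-08.

S_4 ≈ 15.7105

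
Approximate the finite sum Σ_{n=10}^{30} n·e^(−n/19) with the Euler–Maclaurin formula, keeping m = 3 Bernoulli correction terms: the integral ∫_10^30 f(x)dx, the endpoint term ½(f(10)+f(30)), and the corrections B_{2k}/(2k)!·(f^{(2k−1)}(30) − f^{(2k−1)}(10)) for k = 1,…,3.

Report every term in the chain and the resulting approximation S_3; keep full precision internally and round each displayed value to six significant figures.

S_3 ≈ 139.567

Integral: ∫_10^30 x·e^(−x/19) dx = 133.554.
Endpoint term: (f(10) + f(30))/2 = (5.90778 + 6.18576)/2 = 6.04677.
So far: 139.600.
Correction k=1: B_{2}/2! · (f^{(1)}(30) − f^{(1)}(10)) = 1/12 · (-0.119374 − 0.279842) = -0.0332680.
Running total after k=1: 139.567.
Correction k=2: B_{4}/4! · (f^{(3)}(30) − f^{(3)}(10)) = −1/720 · (0.000811661 − 0.00404819) = 4.49518e-06.
Running total after k=2: 139.567.
Correction k=3: B_{6}/6! · (f^{(5)}(30) − f^{(5)}(10)) = 1/30240 · (5.41274e-06 − 2.02803e-05) = -4.91653e-10.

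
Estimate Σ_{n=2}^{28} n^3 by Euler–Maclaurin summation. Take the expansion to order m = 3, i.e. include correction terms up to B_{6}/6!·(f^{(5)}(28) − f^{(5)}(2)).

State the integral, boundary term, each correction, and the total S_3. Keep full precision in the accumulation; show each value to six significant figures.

The integral term ∫_2^28 x^3 dx = 153660.
½[f(2) + f(28)] = ½[8.00000 + 21952.0] = 10980.0.
So far: 164640.
k=1: B_{2}/(2)! × [f^{(1)}(28) − f^{(1)}(2)] = 1/12 × (2352.00 − 12.0000) = 195.000.
After k=1: 164835.
k=2: B_{4}/(4)! × [f^{(3)}(28) − f^{(3)}(2)] = −1/720 × (6.00000 − 6.00000) = 0.00000.
After k=2: 164835.
k=3: B_{6}/(6)! × [f^{(5)}(28) − f^{(5)}(2)] = 1/30240 × (0.00000 − 0.00000) = 0.00000.

S_3 ≈ 164835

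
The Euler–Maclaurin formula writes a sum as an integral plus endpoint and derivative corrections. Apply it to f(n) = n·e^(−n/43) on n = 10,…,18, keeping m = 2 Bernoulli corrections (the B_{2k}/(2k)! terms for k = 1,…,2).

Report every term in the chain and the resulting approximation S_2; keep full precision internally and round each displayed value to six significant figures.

Integral: ∫_10^18 x·e^(−x/43) dx = 80.2756.
½[f(10) + f(18)] = ½[7.92504 + 11.8434] = 9.88420.
Integral + boundary = 90.1598.
Correction k=1: B_{2}/2! · (f^{(1)}(18) − f^{(1)}(10)) = 1/12 · (0.382537 − 0.608200) = -0.0188053.
Running total after k=1: 90.1410.
Correction k=2: B_{4}/4! · (f^{(3)}(18) − f^{(3)}(10)) = −1/720 · (0.000918586 − 0.00118616) = 3.71629e-07.

S_2 ≈ 90.1410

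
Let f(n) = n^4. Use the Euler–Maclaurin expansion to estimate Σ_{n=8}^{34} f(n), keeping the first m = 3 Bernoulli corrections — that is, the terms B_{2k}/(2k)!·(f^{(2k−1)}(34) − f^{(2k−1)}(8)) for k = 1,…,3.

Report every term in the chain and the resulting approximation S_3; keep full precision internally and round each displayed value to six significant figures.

S_3 ≈ 9.76368e+06

∫_8^34 x^4 dx evaluates to 9.08053e+06.
Boundary: ½(f(8) + f(34)) = ½(4096.00 + 1.33634e+06) = 670216.
Integral + boundary = 9.75075e+06.
k=1: B_{2}/(2)! × [f^{(1)}(34) − f^{(1)}(8)] = 1/12 × (157216 − 2048.00) = 12930.7.
After k=1: 9.76368e+06.
k=2: B_{4}/(4)! × [f^{(3)}(34) − f^{(3)}(8)] = −1/720 × (816.000 − 192.000) = -0.866667.
After k=2: 9.76368e+06.
k=3: B_{6}/(6)! × [f^{(5)}(34) − f^{(5)}(8)] = 1/30240 × (0.00000 − 0.00000) = 0.00000.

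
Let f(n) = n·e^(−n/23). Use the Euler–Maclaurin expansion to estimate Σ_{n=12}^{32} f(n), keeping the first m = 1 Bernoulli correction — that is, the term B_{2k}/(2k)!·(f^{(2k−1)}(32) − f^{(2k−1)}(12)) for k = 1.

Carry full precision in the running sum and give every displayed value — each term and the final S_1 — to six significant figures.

Integral: ∫_12^32 x·e^(−x/23) dx = 163.088.
Endpoint term: (f(12) + f(32))/2 = (7.12185 + 7.96002)/2 = 7.54094.
Integral + boundary = 170.629.
Order-1 term: 1/12 · (-0.0973372 − 0.283842) = -0.0317649.

S_1 ≈ 170.597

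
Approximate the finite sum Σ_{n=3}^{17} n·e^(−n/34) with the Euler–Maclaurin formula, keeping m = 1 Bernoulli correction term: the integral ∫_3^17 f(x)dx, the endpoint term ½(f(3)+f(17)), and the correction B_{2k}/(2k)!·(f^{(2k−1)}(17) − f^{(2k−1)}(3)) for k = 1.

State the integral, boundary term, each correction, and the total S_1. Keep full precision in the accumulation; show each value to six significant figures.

The integral term ∫_3^17 x·e^(−x/34) dx = 100.032.
½[f(3) + f(17)] = ½[2.74664 + 10.3110] = 6.52883.
Integral + boundary = 106.561.
k=1: B_{2}/(2)! × [f^{(1)}(17) − f^{(1)}(3)] = 1/12 × (0.303265 − 0.834762) = -0.0442914.

S_1 ≈ 106.517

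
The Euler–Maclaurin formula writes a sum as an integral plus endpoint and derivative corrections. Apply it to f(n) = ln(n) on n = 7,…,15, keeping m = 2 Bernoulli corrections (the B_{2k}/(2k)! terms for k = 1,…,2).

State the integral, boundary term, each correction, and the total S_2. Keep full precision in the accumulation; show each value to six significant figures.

Integral: ∫_7^15 ln(x) dx = 18.9994.
½[f(7) + f(15)] = ½[1.94591 + 2.70805] = 2.32698.
So far: 21.3264.
Order-1 term: 1/12 · (0.0666667 − 0.142857) = -0.00634921.
After k=1: 21.3200.
Order-2 term: −1/720 · (0.000592593 − 0.00583090) = 7.27543e-06.

S_2 ≈ 21.3200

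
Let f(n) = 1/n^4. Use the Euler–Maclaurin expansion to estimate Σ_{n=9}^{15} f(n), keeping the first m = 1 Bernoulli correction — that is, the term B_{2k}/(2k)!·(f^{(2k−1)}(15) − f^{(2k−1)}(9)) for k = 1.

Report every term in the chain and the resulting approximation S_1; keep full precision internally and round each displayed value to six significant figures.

Integral: ∫_9^15 1/x^4 dx = 0.000358482.
Endpoint term: (f(9) + f(15))/2 = (0.000152416 + 1.97531e-05)/2 = 8.60844e-05.
Running total after boundary: 0.000444566.
k=1: B_{2}/(2)! × [f^{(1)}(15) − f^{(1)}(9)] = 1/12 × (-5.26749e-06 − (-6.77404e-05)) = 5.20607e-06.

S_1 ≈ 0.000449772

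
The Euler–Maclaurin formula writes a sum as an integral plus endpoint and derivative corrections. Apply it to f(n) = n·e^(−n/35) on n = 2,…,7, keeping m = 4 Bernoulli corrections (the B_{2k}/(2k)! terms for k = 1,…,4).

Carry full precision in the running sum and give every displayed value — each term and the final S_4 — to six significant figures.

S_4 ≈ 23.3308

Integral: ∫_2^7 x·e^(−x/35) dx = 19.5404.
Boundary: ½(f(2) + f(7)) = ½(1.88892 + 5.73112) = 3.81002.
Integral + boundary = 23.3504.
Order-1 term: 1/12 · (0.654985 − 0.890490) = -0.0196255.
Partial sum through k=1: 23.3308.
Order-2 term: −1/720 · (0.00187138 − 0.00226890) = 5.52111e-07.
Partial sum through k=2: 23.3308.
Order-3 term: 1/30240 · (2.61885e-06 − 3.11092e-06) = -1.62723e-11.
Partial sum through k=3: 23.3308.
Order-4 term: −1/1209600 · (3.02860e-09 − 3.56708e-09) = 4.45175e-16.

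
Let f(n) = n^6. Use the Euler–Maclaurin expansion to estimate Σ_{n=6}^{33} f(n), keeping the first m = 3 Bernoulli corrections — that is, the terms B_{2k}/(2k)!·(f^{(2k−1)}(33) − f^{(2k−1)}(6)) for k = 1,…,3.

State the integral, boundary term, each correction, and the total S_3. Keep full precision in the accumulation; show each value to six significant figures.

Integral: ∫_6^33 x^6 dx = 6.08831e+09.
½[f(6) + f(33)] = ½[46656.0 + 1.29147e+09] = 6.45757e+08.
Running total after boundary: 6.73407e+09.
Order-1 term: 1/12 · (2.34812e+08 − 46656.0) = 1.95638e+07.
Partial sum through k=1: 6.75363e+09.
Order-2 term: −1/720 · (4.31244e+06 − 25920.0) = -5953.50.
Partial sum through k=2: 6.75362e+09.
Order-3 term: 1/30240 · (23760.0 − 4320.00) = 0.642857.

S_3 ≈ 6.75362e+09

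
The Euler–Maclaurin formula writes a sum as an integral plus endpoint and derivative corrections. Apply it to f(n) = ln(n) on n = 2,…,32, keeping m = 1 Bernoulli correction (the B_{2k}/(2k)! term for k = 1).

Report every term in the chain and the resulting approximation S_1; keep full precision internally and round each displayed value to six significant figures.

Integral: ∫_2^32 ln(x) dx = 79.5173.
Boundary: ½(f(2) + f(32)) = ½(0.693147 + 3.46574) = 2.07944.
Integral + boundary = 81.5967.
Correction k=1: B_{2}/2! · (f^{(1)}(32) − f^{(1)}(2)) = 1/12 · (0.0312500 − 0.500000) = -0.0390625.

S_1 ≈ 81.5576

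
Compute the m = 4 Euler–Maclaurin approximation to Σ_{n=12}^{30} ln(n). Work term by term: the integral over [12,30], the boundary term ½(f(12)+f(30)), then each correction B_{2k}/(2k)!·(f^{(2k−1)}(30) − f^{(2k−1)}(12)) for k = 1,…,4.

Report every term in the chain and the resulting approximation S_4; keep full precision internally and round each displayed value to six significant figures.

Integral: ∫_12^30 ln(x) dx = 54.2170.
½[f(12) + f(30)] = ½[2.48491 + 3.40120] = 2.94305.
Running total after boundary: 57.1601.
k=1: B_{2}/(2)! × [f^{(1)}(30) − f^{(1)}(12)] = 1/12 × (0.0333333 − 0.0833333) = -0.00416667.
After k=1: 57.1559.
k=2: B_{4}/(4)! × [f^{(3)}(30) − f^{(3)}(12)] = −1/720 × (7.40741e-05 − 0.00115741) = 1.50463e-06.
After k=2: 57.1559.
k=3: B_{6}/(6)! × [f^{(5)}(30) − f^{(5)}(12)] = 1/30240 × (9.87654e-07 − 9.64506e-05) = -3.15684e-09.
After k=3: 57.1559.
k=4: B_{8}/(8)! × [f^{(7)}(30) − f^{(7)}(12)] = −1/1209600 × (3.29218e-08 − 2.00939e-05) = 1.65848e-11.

S_4 ≈ 57.1559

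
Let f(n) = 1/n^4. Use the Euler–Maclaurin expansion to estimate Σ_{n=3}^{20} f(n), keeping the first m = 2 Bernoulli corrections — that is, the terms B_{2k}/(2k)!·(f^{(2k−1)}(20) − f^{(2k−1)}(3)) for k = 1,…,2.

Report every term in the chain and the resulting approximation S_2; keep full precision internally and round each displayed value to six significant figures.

∫_3^20 1/x^4 dx evaluates to 0.0123040.
Boundary: ½(f(3) + f(20)) = ½(0.0123457 + 6.25000e-06) = 0.00617596.
Integral + boundary = 0.0184800.
k=1: B_{2}/(2)! × [f^{(1)}(20) − f^{(1)}(3)] = 1/12 × (-1.25000e-06 − (-0.0164609)) = 0.00137164.
Running total after k=1: 0.0198516.
k=2: B_{4}/(4)! × [f^{(3)}(20) − f^{(3)}(3)] = −1/720 × (-9.37500e-08 − (-0.0548697)) = -7.62078e-05.

S_2 ≈ 0.0197754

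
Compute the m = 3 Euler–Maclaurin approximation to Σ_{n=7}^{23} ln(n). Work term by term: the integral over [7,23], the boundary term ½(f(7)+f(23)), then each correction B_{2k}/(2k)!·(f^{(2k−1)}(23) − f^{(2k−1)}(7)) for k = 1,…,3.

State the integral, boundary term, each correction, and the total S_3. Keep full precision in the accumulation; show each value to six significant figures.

The integral term ∫_7^23 ln(x) dx = 42.4950.
½[f(7) + f(23)] = ½[1.94591 + 3.13549] = 2.54070.
Integral + boundary = 45.0357.
k=1: B_{2}/(2)! × [f^{(1)}(23) − f^{(1)}(7)] = 1/12 × (0.0434783 − 0.142857) = -0.00828157.
Partial sum through k=1: 45.0274.
k=2: B_{4}/(4)! × [f^{(3)}(23) − f^{(3)}(7)] = −1/720 × (0.000164379 − 0.00583090) = 7.87017e-06.
Partial sum through k=2: 45.0274.
k=3: B_{6}/(6)! × [f^{(5)}(23) − f^{(5)}(7)] = 1/30240 × (3.72883e-06 − 0.00142798) = -4.70981e-08.

S_3 ≈ 45.0274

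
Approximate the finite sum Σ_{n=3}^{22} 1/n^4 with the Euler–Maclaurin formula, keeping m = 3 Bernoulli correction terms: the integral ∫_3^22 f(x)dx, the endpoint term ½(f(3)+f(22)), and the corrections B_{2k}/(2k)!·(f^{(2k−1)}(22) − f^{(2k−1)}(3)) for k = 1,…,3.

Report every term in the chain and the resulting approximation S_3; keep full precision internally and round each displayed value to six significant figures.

The integral term ∫_3^22 1/x^4 dx = 0.0123144.
Boundary: ½(f(3) + f(22)) = ½(0.0123457 + 4.26883e-06) = 0.00617497.
Running total after boundary: 0.0184893.
k=1: B_{2}/(2)! × [f^{(1)}(22) − f^{(1)}(3)] = 1/12 × (-7.76152e-07 − (-0.0164609)) = 0.00137168.
Partial sum through k=1: 0.0198610.
k=2: B_{4}/(4)! × [f^{(3)}(22) − f^{(3)}(3)] = −1/720 × (-4.81086e-08 − (-0.0548697)) = -7.62078e-05.
Partial sum through k=2: 0.0197848.
k=3: B_{6}/(6)! × [f^{(5)}(22) − f^{(5)}(3)] = 1/30240 × (-5.56628e-09 − (-0.341411)) = 1.12901e-05.

S_3 ≈ 0.0197961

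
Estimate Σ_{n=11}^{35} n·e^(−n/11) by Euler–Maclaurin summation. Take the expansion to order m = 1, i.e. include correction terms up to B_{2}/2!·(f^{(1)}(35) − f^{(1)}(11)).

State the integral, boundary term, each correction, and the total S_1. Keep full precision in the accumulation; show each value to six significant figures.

S_1 ≈ 70.7649

Integral: ∫_11^35 x·e^(−x/11) dx = 68.0227.
Endpoint term: (f(11) + f(35))/2 = (4.04667 + 1.45285)/2 = 2.74976.
Running total after boundary: 70.7725.
Order-1 term: 1/12 · (-0.0905675 − 0.00000) = -0.00754729.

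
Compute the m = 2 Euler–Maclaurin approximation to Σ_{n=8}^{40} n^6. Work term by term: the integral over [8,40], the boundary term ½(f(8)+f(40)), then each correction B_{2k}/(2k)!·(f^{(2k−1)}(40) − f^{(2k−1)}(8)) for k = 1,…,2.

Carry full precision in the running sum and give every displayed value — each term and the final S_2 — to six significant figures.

Integral: ∫_8^40 x^6 dx = 2.34054e+10.
Endpoint term: (f(8) + f(40))/2 = (262144 + 4.09600e+09)/2 = 2.04813e+09.
Integral + boundary = 2.54535e+10.
Correction k=1: B_{2}/2! · (f^{(1)}(40) − f^{(1)}(8)) = 1/12 · (6.14400e+08 − 196608) = 5.11836e+07.
Partial sum through k=1: 2.55047e+10.
Correction k=2: B_{4}/4! · (f^{(3)}(40) − f^{(3)}(8)) = −1/720 · (7.68000e+06 − 61440.0) = -10581.3.

S_2 ≈ 2.55047e+10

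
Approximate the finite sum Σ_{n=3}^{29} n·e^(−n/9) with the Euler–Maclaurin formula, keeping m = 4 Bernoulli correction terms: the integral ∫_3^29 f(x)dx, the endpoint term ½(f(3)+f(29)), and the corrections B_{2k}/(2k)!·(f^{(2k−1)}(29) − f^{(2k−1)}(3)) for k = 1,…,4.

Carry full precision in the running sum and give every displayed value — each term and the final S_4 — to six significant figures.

Integral: ∫_3^29 x·e^(−x/9) dx = 63.7511.
Endpoint term: (f(3) + f(29))/2 = (2.14959 + 1.15612)/2 = 1.65286.
Running total after boundary: 65.4039.
Correction k=1: B_{2}/2! · (f^{(1)}(29) − f^{(1)}(3)) = 1/12 · (-0.0885919 − 0.477688) = -0.0471900.
After k=1: 65.3568.
Correction k=2: B_{4}/4! · (f^{(3)}(29) − f^{(3)}(3)) = −1/720 · (-0.000109373 − 0.0235895) = 3.29151e-05.
After k=2: 65.3568.
Correction k=3: B_{6}/6! · (f^{(5)}(29) − f^{(5)}(3)) = 1/30240 · (1.08022e-05 − 0.000509650) = -1.64963e-08.
After k=3: 65.3568.
Correction k=4: B_{8}/8! · (f^{(7)}(29) − f^{(7)}(3)) = −1/1209600 · (2.83392e-07 − 8.98853e-06) = 7.19671e-12.

S_4 ≈ 65.3568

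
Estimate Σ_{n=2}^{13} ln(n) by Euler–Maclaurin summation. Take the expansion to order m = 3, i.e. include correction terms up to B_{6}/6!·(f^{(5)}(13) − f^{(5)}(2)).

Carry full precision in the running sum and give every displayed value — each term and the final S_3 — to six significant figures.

S_3 ≈ 22.5522

Integral: ∫_2^13 ln(x) dx = 20.9580.
½[f(2) + f(13)] = ½[0.693147 + 2.56495] = 1.62905.
Integral + boundary = 22.5871.
k=1: B_{2}/(2)! × [f^{(1)}(13) − f^{(1)}(2)] = 1/12 × (0.0769231 − 0.500000) = -0.0352564.
After k=1: 22.5518.
k=2: B_{4}/(4)! × [f^{(3)}(13) − f^{(3)}(2)] = −1/720 × (0.000910332 − 0.250000) = 0.000345958.
After k=2: 22.5522.
k=3: B_{6}/(6)! × [f^{(5)}(13) − f^{(5)}(2)] = 1/30240 × (6.46390e-05 − 0.750000) = -2.47994e-05.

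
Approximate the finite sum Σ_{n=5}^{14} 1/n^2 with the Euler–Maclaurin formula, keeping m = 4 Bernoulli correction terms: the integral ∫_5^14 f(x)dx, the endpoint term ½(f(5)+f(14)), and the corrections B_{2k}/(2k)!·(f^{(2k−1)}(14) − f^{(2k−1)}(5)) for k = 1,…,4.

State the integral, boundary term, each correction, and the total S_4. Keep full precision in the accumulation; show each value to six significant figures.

Integral: ∫_5^14 1/x^2 dx = 0.128571.
Endpoint term: (f(5) + f(14))/2 = (0.0400000 + 0.00510204)/2 = 0.0225510.
Integral + boundary = 0.151122.
k=1: B_{2}/(2)! × [f^{(1)}(14) − f^{(1)}(5)] = 1/12 × (-0.000728863 − (-0.0160000)) = 0.00127259.
Partial sum through k=1: 0.152395.
k=2: B_{4}/(4)! × [f^{(3)}(14) − f^{(3)}(5)] = −1/720 × (-4.46243e-05 − (-0.00768000)) = -1.06047e-05.
Partial sum through k=2: 0.152384.
k=3: B_{6}/(6)! × [f^{(5)}(14) − f^{(5)}(5)] = 1/30240 × (-6.83024e-06 − (-0.00921600)) = 3.04536e-07.
Partial sum through k=3: 0.152385.
k=4: B_{8}/(8)! × [f^{(7)}(14) − f^{(7)}(5)] = −1/1209600 × (-1.95150e-06 − (-0.0206438)) = -1.70651e-08.

S_4 ≈ 0.152385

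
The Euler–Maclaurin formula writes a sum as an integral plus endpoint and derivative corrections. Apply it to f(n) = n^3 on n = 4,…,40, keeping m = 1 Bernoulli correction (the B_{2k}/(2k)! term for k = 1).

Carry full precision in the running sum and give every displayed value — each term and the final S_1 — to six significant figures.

S_1 ≈ 672364

∫_4^40 x^3 dx evaluates to 639936.
Boundary: ½(f(4) + f(40)) = ½(64.0000 + 64000.0) = 32032.0.
Integral + boundary = 671968.
Correction k=1: B_{2}/2! · (f^{(1)}(40) − f^{(1)}(4)) = 1/12 · (4800.00 − 48.0000) = 396.000.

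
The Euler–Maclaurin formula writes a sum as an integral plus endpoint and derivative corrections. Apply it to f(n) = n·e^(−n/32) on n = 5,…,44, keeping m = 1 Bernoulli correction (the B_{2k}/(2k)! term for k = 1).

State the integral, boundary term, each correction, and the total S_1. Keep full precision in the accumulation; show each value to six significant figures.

S_1 ≈ 405.456

∫_5^44 x·e^(−x/32) dx evaluates to 397.823.
Boundary: ½(f(5) + f(44)) = ½(4.27673 + 11.1249) = 7.70083.
Running total after boundary: 405.524.
k=1: B_{2}/(2)! × [f^{(1)}(44) − f^{(1)}(5)] = 1/12 × (-0.0948148 − 0.721698) = -0.0680427.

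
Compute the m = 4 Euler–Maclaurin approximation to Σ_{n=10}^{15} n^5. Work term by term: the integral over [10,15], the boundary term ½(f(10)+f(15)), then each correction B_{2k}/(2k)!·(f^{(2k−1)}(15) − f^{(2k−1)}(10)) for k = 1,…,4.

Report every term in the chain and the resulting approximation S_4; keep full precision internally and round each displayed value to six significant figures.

S_4 ≈ 2.17838e+06

∫_10^15 x^5 dx evaluates to 1.73177e+06.
½[f(10) + f(15)] = ½[100000 + 759375] = 429688.
Integral + boundary = 2.16146e+06.
Correction k=1: B_{2}/2! · (f^{(1)}(15) − f^{(1)}(10)) = 1/12 · (253125 − 50000.0) = 16927.1.
After k=1: 2.17839e+06.
Correction k=2: B_{4}/4! · (f^{(3)}(15) − f^{(3)}(10)) = −1/720 · (13500.0 − 6000.00) = -10.4167.
After k=2: 2.17838e+06.
Correction k=3: B_{6}/6! · (f^{(5)}(15) − f^{(5)}(10)) = 1/30240 · (120.000 − 120.000) = 0.00000.
After k=3: 2.17838e+06.
Correction k=4: B_{8}/8! · (f^{(7)}(15) − f^{(7)}(10)) = −1/1209600 · (0.00000 − 0.00000) = 0.00000.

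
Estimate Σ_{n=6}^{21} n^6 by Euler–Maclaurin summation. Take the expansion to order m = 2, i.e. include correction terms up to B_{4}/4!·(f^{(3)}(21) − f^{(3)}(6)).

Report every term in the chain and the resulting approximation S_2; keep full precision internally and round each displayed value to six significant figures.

S_2 ≈ 3.02201e+08

Integral: ∫_6^21 x^6 dx = 2.57258e+08.
Endpoint term: (f(6) + f(21))/2 = (46656.0 + 8.57661e+07)/2 = 4.29064e+07.
So far: 3.00165e+08.
k=1: B_{2}/(2)! × [f^{(1)}(21) − f^{(1)}(6)] = 1/12 × (2.45046e+07 − 46656.0) = 2.03816e+06.
Partial sum through k=1: 3.02203e+08.
k=2: B_{4}/(4)! × [f^{(3)}(21) − f^{(3)}(6)] = −1/720 × (1.11132e+06 − 25920.0) = -1507.50.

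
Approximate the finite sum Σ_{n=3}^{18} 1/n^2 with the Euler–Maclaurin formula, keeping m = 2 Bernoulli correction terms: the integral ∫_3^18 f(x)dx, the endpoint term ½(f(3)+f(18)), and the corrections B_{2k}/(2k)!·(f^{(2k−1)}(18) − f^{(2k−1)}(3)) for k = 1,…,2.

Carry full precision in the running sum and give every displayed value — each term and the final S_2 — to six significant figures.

Integral: ∫_3^18 1/x^2 dx = 0.277778.
½[f(3) + f(18)] = ½[0.111111 + 0.00308642] = 0.0570988.
So far: 0.334877.
Order-1 term: 1/12 · (-0.000342936 − (-0.0740741)) = 0.00614426.
Running total after k=1: 0.341021.
Order-2 term: −1/720 · (-1.27013e-05 − (-0.0987654)) = -0.000137157.

S_2 ≈ 0.340884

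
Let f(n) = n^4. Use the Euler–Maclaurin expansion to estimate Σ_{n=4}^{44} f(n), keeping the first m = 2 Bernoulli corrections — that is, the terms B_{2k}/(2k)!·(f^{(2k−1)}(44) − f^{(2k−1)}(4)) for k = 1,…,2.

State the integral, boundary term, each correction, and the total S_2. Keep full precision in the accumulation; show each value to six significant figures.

The integral term ∫_4^44 x^4 dx = 3.29830e+07.
½[f(4) + f(44)] = ½[256.000 + 3.74810e+06] = 1.87418e+06.
So far: 3.48572e+07.
Correction k=1: B_{2}/2! · (f^{(1)}(44) − f^{(1)}(4)) = 1/12 · (340736 − 256.000) = 28373.3.
Partial sum through k=1: 3.48856e+07.
Correction k=2: B_{4}/4! · (f^{(3)}(44) − f^{(3)}(4)) = −1/720 · (1056.00 − 96.0000) = -1.33333.

S_2 ≈ 3.48856e+07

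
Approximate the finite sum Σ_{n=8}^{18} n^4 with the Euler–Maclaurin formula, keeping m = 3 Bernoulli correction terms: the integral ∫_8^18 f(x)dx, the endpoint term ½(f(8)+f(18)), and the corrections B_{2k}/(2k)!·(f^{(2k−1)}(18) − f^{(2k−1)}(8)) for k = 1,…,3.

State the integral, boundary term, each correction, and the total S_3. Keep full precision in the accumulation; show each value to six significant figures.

∫_8^18 x^4 dx evaluates to 371360.
Endpoint term: (f(8) + f(18))/2 = (4096.00 + 104976)/2 = 54536.0.
So far: 425896.
k=1: B_{2}/(2)! × [f^{(1)}(18) − f^{(1)}(8)] = 1/12 × (23328.0 − 2048.00) = 1773.33.
After k=1: 427669.
k=2: B_{4}/(4)! × [f^{(3)}(18) − f^{(3)}(8)] = −1/720 × (432.000 − 192.000) = -0.333333.
After k=2: 427669.
k=3: B_{6}/(6)! × [f^{(5)}(18) − f^{(5)}(8)] = 1/30240 × (0.00000 − 0.00000) = 0.00000.

S_3 ≈ 427669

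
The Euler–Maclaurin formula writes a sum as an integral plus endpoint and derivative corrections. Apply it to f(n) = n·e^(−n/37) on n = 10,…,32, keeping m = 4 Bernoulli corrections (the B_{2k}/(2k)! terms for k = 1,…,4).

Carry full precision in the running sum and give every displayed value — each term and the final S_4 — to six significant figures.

S_4 ≈ 262.580

The integral term ∫_10^32 x·e^(−x/37) dx = 252.068.
Boundary: ½(f(10) + f(32)) = ½(7.63173 + 13.4755) = 10.5536.
Integral + boundary = 262.622.
Correction k=1: B_{2}/2! · (f^{(1)}(32) − f^{(1)}(10)) = 1/12 · (0.0569065 − 0.556910) = -0.0416670.
Partial sum through k=1: 262.580.
Correction k=2: B_{4}/4! · (f^{(3)}(32) − f^{(3)}(10)) = −1/720 · (0.000656774 − 0.00152174) = 1.20134e-06.
Partial sum through k=2: 262.580.
Correction k=3: B_{6}/6! · (f^{(5)}(32) − f^{(5)}(10)) = 1/30240 · (9.29131e-07 − 1.92598e-06) = -3.29647e-11.
Partial sum through k=3: 262.580.
Correction k=4: B_{8}/8! · (f^{(7)}(32) − f^{(7)}(10)) = −1/1209600 · (1.00695e-09 − 2.00175e-09) = 8.22423e-16.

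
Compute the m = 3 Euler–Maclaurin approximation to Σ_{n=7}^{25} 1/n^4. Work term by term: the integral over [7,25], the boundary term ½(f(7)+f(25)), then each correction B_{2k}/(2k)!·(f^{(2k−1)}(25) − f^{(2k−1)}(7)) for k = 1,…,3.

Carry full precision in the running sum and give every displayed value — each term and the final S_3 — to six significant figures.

∫_7^25 1/x^4 dx evaluates to 0.000950484.
Boundary: ½(f(7) + f(25)) = ½(0.000416493 + 2.56000e-06) = 0.000209527.
So far: 0.00116001.
Order-1 term: 1/12 · (-4.09600e-07 − (-0.000237996)) = 1.97989e-05.
Running total after k=1: 0.00117981.
Order-2 term: −1/720 · (-1.96608e-08 − (-0.000145712)) = -2.02350e-07.
Running total after k=2: 0.00117961.
Order-3 term: 1/30240 · (-1.76161e-09 − (-0.000166528)) = 5.50682e-09.

S_3 ≈ 0.00117961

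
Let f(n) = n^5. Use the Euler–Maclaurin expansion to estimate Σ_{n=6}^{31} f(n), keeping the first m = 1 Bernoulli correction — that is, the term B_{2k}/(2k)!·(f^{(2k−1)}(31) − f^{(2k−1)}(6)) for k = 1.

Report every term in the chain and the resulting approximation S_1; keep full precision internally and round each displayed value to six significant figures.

Integral: ∫_6^31 x^5 dx = 1.47910e+08.
Endpoint term: (f(6) + f(31))/2 = (7776.00 + 2.86292e+07)/2 = 1.43185e+07.
Running total after boundary: 1.62228e+08.
k=1: B_{2}/(2)! × [f^{(1)}(31) − f^{(1)}(6)] = 1/12 × (4.61760e+06 − 6480.00) = 384260.

S_1 ≈ 1.62612e+08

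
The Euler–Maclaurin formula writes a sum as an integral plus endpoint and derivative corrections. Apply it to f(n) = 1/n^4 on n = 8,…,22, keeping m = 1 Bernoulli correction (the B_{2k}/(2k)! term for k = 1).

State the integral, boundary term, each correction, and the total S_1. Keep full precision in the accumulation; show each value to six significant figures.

S_1 ≈ 0.000754049

∫_8^22 1/x^4 dx evaluates to 0.000619737.
Endpoint term: (f(8) + f(22))/2 = (0.000244141 + 4.26883e-06)/2 = 0.000124205.
So far: 0.000743942.
k=1: B_{2}/(2)! × [f^{(1)}(22) − f^{(1)}(8)] = 1/12 × (-7.76152e-07 − (-0.000122070)) = 1.01078e-05.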